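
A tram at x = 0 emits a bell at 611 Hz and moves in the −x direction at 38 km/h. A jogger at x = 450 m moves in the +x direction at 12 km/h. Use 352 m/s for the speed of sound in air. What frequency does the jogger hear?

38 km/h = 10.56 m/s; 12 km/h = 3.333 m/s.
The observer lies on the +x side, so the source is heading away from the observer and the observer is heading away from the source.
With source receding and observer receding, f' = f · (v − v_o)/(v + v_s).
f' = 611 × (352 − 3.333)/(352 + 10.56) = 611 × 348.67/362.56 ≈ 588 Hz.

588 Hz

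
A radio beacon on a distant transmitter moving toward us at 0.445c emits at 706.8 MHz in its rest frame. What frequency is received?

1140.5 MHz

Relativistic Doppler for frequency: f' = f₀ · √((1 + β)/(1 − β)).
f' = 706.8 × √(1.4450/0.5550) = 706.8 × 1.61357 ≈ 1140.5 MHz.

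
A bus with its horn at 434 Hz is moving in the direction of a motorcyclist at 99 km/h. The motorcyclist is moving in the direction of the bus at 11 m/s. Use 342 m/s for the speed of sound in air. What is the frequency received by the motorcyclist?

99 km/h = 27.5 m/s.
General Doppler shift: f' = f · (v + v_o)/(v − v_s).
f' = 434 × (342 + 11)/(342 − 27.5) = 434 × 353/314.5 ≈ 487 Hz.

487 Hz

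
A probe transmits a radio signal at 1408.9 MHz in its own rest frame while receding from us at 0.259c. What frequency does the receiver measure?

Relativistic Doppler for frequency: f' = f₀ · √((1 − β)/(1 + β)).
f' = 1408.9 × √(0.7410/1.2590) = 1408.9 × 0.76718 ≈ 1080.9 MHz.

1080.9 MHz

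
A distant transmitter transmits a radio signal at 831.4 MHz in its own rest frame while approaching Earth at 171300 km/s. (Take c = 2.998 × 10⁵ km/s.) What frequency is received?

1591.9 MHz

β = v/c = 171300/299800 = 0.5714.
Relativistic Doppler for frequency: f' = f₀ · √((1 + β)/(1 − β)).
f' = 831.4 × √(1.5714/0.4286) = 831.4 × 1.91472 ≈ 1591.9 MHz.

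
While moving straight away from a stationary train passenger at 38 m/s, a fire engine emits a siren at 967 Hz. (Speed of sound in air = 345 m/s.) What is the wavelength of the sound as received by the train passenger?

39.6 cm

With the source moving away from a stationary observer, f' = f · v/(v + v_s).
f' = 967 × 345/(345 + 38) ≈ 871 Hz.
λ' = v/f' = 345/871.057 ≈ 39.6 cm.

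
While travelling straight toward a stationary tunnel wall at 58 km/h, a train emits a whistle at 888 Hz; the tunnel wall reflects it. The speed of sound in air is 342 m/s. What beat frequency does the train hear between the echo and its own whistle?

58 km/h = 16.11 m/s.
The tunnel wall receives the sound from a moving source: f₁ = f₀ · v/(v − v_e) = 888 × 342/325.89 ≈ 931.9 Hz.
On the return leg the train is a moving observer: f₂ = f₁ · (v + v_e)/v = 931.9 × 358.11/342 ≈ 975.8 Hz.
Beat against the emitted tone: |f₂ − f₀| = 2v_e·f₀/(v − v_e) = 2 × 16.11 × 888/325.89 ≈ 88 Hz.

88 Hz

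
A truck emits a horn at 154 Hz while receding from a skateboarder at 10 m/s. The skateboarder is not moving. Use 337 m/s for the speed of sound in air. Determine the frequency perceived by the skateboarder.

150 Hz

With the source moving away from a stationary observer, f' = f · v/(v + v_s).
f' = 154 × 337/(337 + 10) = 154 × 337/347 ≈ 150 Hz.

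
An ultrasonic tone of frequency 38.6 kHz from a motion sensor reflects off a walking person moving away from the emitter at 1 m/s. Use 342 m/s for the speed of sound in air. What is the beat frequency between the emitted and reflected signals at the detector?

At the walking person (a moving observer), f₁ = f₀ · (v − u)/v = 38.6 × 341/342 ≈ 38.487 kHz.
On reflection it acts as a source moving away from the stationary detector: f₂ = f₁ · v/(v + u) = 38.487 × 342/343 ≈ 38.375 kHz.
Equivalently f₂ = f₀ · (v − u)/(v + u).
Beat frequency (with f₀ = 38600 Hz): |f₂ − f₀| = 2u·f₀/(v + u) = 2 × 1 × 38600/343 ≈ 225 Hz.

225 Hz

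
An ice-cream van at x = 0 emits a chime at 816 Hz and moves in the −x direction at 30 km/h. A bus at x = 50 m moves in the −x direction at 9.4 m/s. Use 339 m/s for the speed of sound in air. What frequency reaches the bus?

30 km/h = 8.333 m/s.
The observer lies on the +x side, so the source is heading away from the observer and the observer is heading toward the source.
With source receding and observer approaching, f' = f · (v + v_o)/(v + v_s).
f' = 816 × (339 + 9.4)/(339 + 8.333) = 816 × 348.4/347.33 ≈ 819 Hz.

819 Hz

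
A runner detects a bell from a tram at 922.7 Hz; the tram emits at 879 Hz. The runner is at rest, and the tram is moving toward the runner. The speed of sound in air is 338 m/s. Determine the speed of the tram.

f' = f · v/(v − v_s) ⇒ v_s = v · |1 − f/f'|.
v_s = 338 × |1 − 879/922.7| = 338 × 0.04736 ≈ 16.0 m/s.

16.0 m/s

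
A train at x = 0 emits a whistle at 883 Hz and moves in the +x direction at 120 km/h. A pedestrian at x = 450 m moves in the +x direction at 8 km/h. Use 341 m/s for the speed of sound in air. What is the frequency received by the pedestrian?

972 Hz

120 km/h = 33.33 m/s; 8 km/h = 2.222 m/s.
The observer lies on the +x side, so the source is heading toward the observer and the observer is heading away from the source.
General Doppler shift: f' = f · (v − v_o)/(v − v_s).
f' = 883 × (341 − 2.222)/(341 − 33.33) = 883 × 338.78/307.67 ≈ 972 Hz.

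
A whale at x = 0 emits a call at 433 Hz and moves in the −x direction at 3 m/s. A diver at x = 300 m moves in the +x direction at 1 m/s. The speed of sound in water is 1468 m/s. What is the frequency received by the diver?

The observer lies on the +x side, so the source is heading away from the observer and the observer is heading away from the source.
Both move, so f' = f · (v − v_o)/(v + v_s).
f' = 433 × (1468 − 1)/(1468 + 3) = 433 × 1467/1471 ≈ 432 Hz.

432 Hz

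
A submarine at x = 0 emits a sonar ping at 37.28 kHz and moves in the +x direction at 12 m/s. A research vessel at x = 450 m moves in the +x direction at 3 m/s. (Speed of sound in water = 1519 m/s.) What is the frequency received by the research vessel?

37.5 kHz

The observer lies on the +x side, so the source is heading toward the observer and the observer is heading away from the source.
Both move, so f' = f · (v − v_o)/(v − v_s).
f' = 37.28 × (1519 − 3)/(1519 − 12) = 37.28 × 1516/1507 ≈ 37.5 kHz.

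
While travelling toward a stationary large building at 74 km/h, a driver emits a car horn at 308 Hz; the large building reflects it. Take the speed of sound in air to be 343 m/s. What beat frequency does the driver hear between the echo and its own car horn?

74 km/h = 20.56 m/s.
The large building receives the sound from a moving source: f₁ = f₀ · v/(v − v_e) = 308 × 343/322.44 ≈ 327.6 Hz.
On the return leg the driver is a moving observer: f₂ = f₁ · (v + v_e)/v = 327.6 × 363.56/343 ≈ 347.3 Hz.
Beat against the emitted tone: |f₂ − f₀| = 2v_e·f₀/(v − v_e) = 2 × 20.56 × 308/322.44 ≈ 39.3 Hz.

39.3 Hz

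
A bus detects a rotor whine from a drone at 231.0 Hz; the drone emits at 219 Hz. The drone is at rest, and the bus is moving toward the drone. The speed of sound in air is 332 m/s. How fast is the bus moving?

18.2 m/s

f' = f · (v + v_o)/v ⇒ v_o = v · |f'/f − 1|.
v_o = 332 × |231.0/219 − 1| = 332 × 0.05479 ≈ 18.2 m/s.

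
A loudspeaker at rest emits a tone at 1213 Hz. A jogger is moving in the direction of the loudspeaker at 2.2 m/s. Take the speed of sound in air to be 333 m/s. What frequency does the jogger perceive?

Moving observer, stationary source: f' = f · (v + v_o)/v.
f' = 1213 × (333 + 2.2)/333 = 1213 × 335.2/333 ≈ 1221 Hz.

1221 Hz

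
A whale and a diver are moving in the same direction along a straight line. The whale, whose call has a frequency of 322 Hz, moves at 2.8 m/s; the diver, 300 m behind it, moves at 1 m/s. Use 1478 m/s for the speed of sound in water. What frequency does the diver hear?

322 Hz

The diver is behind, so the whale is moving away from it while the diver is moving toward the whale.
With source receding and observer approaching, f' = f · (v + v_o)/(v + v_s).
f' = 322 × (1478 + 1)/(1478 + 2.8) = 322 × 1479/1480.8 ≈ 322 Hz.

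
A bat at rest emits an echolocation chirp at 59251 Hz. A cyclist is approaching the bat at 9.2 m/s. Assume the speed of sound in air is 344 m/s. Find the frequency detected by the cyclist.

60836 Hz

Moving observer, stationary source: f' = f · (v + v_o)/v.
f' = 59251 × (344 + 9.2)/344 = 59251 × 353.2/344 ≈ 60836 Hz.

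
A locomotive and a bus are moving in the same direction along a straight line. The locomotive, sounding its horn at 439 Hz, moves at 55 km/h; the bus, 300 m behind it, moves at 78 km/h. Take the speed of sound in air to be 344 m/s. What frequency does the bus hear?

447 Hz

55 km/h = 15.28 m/s; 78 km/h = 21.67 m/s.
The bus is behind, so the locomotive is moving away from it while the bus is moving toward the locomotive.
General Doppler shift: f' = f · (v + v_o)/(v + v_s).
f' = 439 × (344 + 21.67)/(344 + 15.28) = 439 × 365.67/359.28 ≈ 447 Hz.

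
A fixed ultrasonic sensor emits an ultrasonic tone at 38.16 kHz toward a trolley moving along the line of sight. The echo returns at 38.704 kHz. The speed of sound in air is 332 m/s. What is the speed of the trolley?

Double Doppler shift off a moving reflector: f₂ = f₀ · (v + u)/(v − u) (u > 0 toward emitter).
Rearranging, u = v · (f₂ − f₀)/(f₂ + f₀) = 332 × 0.544/76.864 ≈ 2.35 m/s.
So the trolley is moving at 2.35 m/s toward the emitter.

2.35 m/s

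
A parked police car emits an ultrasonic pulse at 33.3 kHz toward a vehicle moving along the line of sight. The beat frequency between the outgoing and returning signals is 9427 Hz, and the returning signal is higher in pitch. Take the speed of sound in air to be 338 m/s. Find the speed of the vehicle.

42 m/s

Double Doppler shift off a moving reflector: f₂ = f₀ · (v + u)/(v − u) (u > 0 toward emitter).
Returning signal is higher, so f₂ = f₀ + Δf = 33300 + 9427 = 42727 Hz.
Rearranging, u = v · (f₂ − f₀)/(f₂ + f₀) = 338 × 9427/76027 ≈ 42 m/s.
So the vehicle is moving at 42 m/s toward the emitter.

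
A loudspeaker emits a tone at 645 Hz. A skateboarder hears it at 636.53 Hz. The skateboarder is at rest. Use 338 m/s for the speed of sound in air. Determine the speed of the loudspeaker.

f' < f, so the loudspeaker is receding.
f' = f · v/(v + v_s) ⇒ v_s = v · |1 − f/f'|.
v_s = 338 × |1 − 645/636.53| = 338 × 0.01331 ≈ 4.5 m/s.

4.5 m/s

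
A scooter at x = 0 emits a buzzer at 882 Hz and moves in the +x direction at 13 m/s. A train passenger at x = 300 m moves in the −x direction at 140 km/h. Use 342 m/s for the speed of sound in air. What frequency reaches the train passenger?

1021 Hz

140 km/h = 38.89 m/s.
The observer lies on the +x side, so the source is heading toward the observer and the observer is heading toward the source.
General Doppler shift: f' = f · (v + v_o)/(v − v_s).
f' = 882 × (342 + 38.89)/(342 − 13) = 882 × 380.89/329 ≈ 1021 Hz.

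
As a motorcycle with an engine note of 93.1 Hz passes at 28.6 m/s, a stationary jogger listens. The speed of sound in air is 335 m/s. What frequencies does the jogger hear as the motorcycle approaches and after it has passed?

102 Hz approaching; 86 Hz receding

Approaching: f₁ = f · v/(v − v_s) = 93.1 × 335/306.4 ≈ 102 Hz.
Receding: f₂ = f · v/(v + v_s) = 93.1 × 335/363.6 ≈ 86 Hz.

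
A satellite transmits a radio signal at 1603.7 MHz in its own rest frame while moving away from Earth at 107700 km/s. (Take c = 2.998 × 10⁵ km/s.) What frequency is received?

β = v/c = 107700/299800 = 0.3592.
Relativistic Doppler for frequency: f' = f₀ · √((1 − β)/(1 + β)).
f' = 1603.7 × √(0.6408/1.3592) = 1603.7 × 0.68659 ≈ 1101.1 MHz.

1101.1 MHz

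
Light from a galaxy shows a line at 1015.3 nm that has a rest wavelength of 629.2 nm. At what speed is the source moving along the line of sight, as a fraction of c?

λ'/λ₀ = 1.6136 > 1 (redshift), so the source is receding.
λ'/λ₀ = √((1 + β)/(1 − β)) for a receding source ⇒ β = (r² − 1)/(r² + 1) with r = λ'/λ₀.
β = (2.6038 − 1)/(2.6038 + 1) ≈ 0.445.

0.445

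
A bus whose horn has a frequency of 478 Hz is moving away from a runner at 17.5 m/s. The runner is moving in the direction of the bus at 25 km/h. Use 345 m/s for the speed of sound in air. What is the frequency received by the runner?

25 km/h = 6.944 m/s.
With source receding and observer approaching, f' = f · (v + v_o)/(v + v_s).
f' = 478 × (345 + 6.944)/(345 + 17.5) = 478 × 351.94/362.5 ≈ 464 Hz.

464 Hz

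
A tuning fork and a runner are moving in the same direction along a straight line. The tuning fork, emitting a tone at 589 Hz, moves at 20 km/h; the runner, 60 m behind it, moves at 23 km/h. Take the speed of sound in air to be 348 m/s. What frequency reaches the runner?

20 km/h = 5.556 m/s; 23 km/h = 6.389 m/s.
The runner is behind, so the tuning fork is moving away from it while the runner is moving toward the tuning fork.
Both move, so f' = f · (v + v_o)/(v + v_s).
f' = 589 × (348 + 6.389)/(348 + 5.556) = 589 × 354.39/353.56 ≈ 590 Hz.

590 Hz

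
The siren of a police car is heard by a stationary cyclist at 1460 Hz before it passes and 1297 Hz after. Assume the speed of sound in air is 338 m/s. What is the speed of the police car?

20.0 m/s

f₁/f₂ = (v + v_s)/(v − v_s), so v_s = v · (f₁ − f₂)/(f₁ + f₂).
v_s = 338 × (1460 − 1297)/(1460 + 1297) = 338 × 163/2757 ≈ 20.0 m/s.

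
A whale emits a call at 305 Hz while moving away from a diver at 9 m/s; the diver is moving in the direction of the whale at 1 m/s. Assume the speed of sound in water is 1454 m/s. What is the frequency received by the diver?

303 Hz

With source receding and observer approaching, f' = f · (v + v_o)/(v + v_s).
f' = 305 × (1454 + 1)/(1454 + 9) = 305 × 1455/1463 ≈ 303 Hz.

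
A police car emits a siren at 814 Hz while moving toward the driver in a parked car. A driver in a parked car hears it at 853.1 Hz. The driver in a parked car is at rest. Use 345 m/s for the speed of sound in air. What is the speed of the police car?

f' = f · v/(v − v_s) ⇒ v_s = v · |1 − f/f'|.
v_s = 345 × |1 − 814/853.1| = 345 × 0.04583 ≈ 15.8 m/s.

15.8 m/s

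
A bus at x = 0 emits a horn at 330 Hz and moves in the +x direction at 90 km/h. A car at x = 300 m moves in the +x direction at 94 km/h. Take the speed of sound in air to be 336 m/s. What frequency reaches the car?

90 km/h = 25 m/s; 94 km/h = 26.11 m/s.
The observer lies on the +x side, so the source is heading toward the observer and the observer is heading away from the source.
With source approaching and observer receding, f' = f · (v − v_o)/(v − v_s).
f' = 330 × (336 − 26.11)/(336 − 25) = 330 × 309.89/311 ≈ 329 Hz.

329 Hz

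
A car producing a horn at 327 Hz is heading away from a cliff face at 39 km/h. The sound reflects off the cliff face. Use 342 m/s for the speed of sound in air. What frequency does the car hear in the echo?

39 km/h = 10.83 m/s.
The cliff face receives the sound from a moving source: f₁ = f₀ · v/(v + v_e) = 327 × 342/352.83 ≈ 317 Hz.
On the return leg the car is a moving observer: f₂ = f₁ · (v − v_e)/v = 317 × 331.17/342 ≈ 307 Hz.
Equivalently f₂ = f₀ · (v − v_e)/(v + v_e).

307 Hz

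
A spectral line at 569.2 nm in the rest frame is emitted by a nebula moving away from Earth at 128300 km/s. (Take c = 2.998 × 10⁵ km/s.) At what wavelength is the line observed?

β = v/c = 128300/299800 = 0.4280.
Relativistic Doppler for wavelength: λ' = λ₀ · √((1 + β)/(1 − β)).
λ' = 569.2 × √(1.4280/0.5720) = 569.2 × 1.57994 ≈ 899.3 nm.

899.3 nm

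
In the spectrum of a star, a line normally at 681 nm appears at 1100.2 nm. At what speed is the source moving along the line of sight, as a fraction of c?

λ'/λ₀ = 1.6156 > 1 (redshift), so the source is receding.
λ'/λ₀ = √((1 + β)/(1 − β)) for a receding source ⇒ β = (r² − 1)/(r² + 1) with r = λ'/λ₀.
β = (2.6101 − 1)/(2.6101 + 1) ≈ 0.446.

0.446c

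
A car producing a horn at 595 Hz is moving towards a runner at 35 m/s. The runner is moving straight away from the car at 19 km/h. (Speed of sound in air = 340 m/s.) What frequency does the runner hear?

19 km/h = 5.278 m/s.
General Doppler shift: f' = f · (v − v_o)/(v − v_s).
f' = 595 × (340 − 5.278)/(340 − 35) = 595 × 334.72/305 ≈ 653 Hz.

653 Hz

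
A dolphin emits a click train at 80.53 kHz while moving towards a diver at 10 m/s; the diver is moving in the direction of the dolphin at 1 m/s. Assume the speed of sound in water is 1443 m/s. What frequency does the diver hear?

81.1 kHz

General Doppler shift: f' = f · (v + v_o)/(v − v_s).
f' = 80.53 × (1443 + 1)/(1443 − 10) = 80.53 × 1444/1433 ≈ 81.1 kHz.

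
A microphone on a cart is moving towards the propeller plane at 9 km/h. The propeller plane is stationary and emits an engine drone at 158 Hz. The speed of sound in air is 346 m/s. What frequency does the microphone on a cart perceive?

159 Hz

9 km/h = 2.5 m/s.
Moving observer, stationary source: f' = f · (v + v_o)/v.
f' = 158 × (346 + 2.5)/346 = 158 × 348.5/346 ≈ 159 Hz.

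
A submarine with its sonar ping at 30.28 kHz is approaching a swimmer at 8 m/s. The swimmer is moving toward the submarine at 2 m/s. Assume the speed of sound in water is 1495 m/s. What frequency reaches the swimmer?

Both move, so f' = f · (v + v_o)/(v − v_s).
f' = 30.28 × (1495 + 2)/(1495 − 8) = 30.28 × 1497/1487 ≈ 30.5 kHz.

30.5 kHz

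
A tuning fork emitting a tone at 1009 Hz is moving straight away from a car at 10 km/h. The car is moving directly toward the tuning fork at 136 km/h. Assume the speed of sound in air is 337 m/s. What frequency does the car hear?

1113 Hz

10 km/h = 2.778 m/s; 136 km/h = 37.78 m/s.
Both move, so f' = f · (v + v_o)/(v + v_s).
f' = 1009 × (337 + 37.78)/(337 + 2.778) = 1009 × 374.78/339.78 ≈ 1113 Hz.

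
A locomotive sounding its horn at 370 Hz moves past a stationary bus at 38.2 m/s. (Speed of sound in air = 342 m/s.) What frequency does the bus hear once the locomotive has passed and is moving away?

Receding: f₂ = f · v/(v + v_s) = 370 × 342/380.2 ≈ 333 Hz.

333 Hz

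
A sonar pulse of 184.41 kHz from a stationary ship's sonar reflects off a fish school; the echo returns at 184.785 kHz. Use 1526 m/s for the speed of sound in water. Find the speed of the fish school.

1.55 m/s

Double Doppler shift off a moving reflector: f₂ = f₀ · (v + u)/(v − u) (u > 0 toward emitter).
Rearranging, u = v · (f₂ − f₀)/(f₂ + f₀) = 1526 × 0.375/369.195 ≈ 1.55 m/s.
So the fish school is moving at 1.55 m/s toward the emitter.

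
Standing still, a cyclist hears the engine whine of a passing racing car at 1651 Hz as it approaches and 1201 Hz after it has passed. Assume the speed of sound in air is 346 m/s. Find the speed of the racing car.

f₁/f₂ = (v + v_s)/(v − v_s), so v_s = v · (f₁ − f₂)/(f₁ + f₂).
v_s = 346 × (1651 − 1201)/(1651 + 1201) = 346 × 450/2852 ≈ 55 m/s.

55 m/s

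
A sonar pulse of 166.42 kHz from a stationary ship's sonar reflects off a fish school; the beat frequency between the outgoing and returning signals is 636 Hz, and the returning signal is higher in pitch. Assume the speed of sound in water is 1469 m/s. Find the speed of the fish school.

2.80 m/s

Double Doppler shift off a moving reflector: f₂ = f₀ · (v + u)/(v − u) (u > 0 toward emitter).
Returning signal is higher, so f₂ = f₀ + Δf = 166420 + 636 = 167056 Hz.
Rearranging, u = v · (f₂ − f₀)/(f₂ + f₀) = 1469 × 636/333476 ≈ 2.80 m/s.
So the fish school is moving at 2.80 m/s toward the emitter.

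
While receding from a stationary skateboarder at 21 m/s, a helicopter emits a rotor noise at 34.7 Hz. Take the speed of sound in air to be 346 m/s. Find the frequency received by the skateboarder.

Only the source moves, away from the listener, so f' = f · v/(v + v_s).
f' = 34.7 × 346/(346 + 21) = 34.7 × 346/367 ≈ 32.7 Hz.

32.7 Hz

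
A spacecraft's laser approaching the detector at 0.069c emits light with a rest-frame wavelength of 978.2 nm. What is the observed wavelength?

Relativistic Doppler for wavelength: λ' = λ₀ · √((1 − β)/(1 + β)).
λ' = 978.2 × √(0.9310/1.0690) = 978.2 × 0.93322 ≈ 912.9 nm.

912.9 nm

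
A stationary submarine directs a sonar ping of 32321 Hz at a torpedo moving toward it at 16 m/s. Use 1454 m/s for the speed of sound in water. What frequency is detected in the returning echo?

33040 Hz

The torpedo first receives the wave as a moving observer: f₁ = f₀ · (v + u)/v = 32321 × (1454 + 16)/1454 ≈ 32677 Hz.
The reflection then acts as a moving source: f₂ = f₁ · v/(v − u) ≈ 33040 Hz.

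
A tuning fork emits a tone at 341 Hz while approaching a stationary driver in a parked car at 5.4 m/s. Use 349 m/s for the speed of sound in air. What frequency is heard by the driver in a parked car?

With the source moving toward a stationary observer, f' = f · v/(v − v_s).
f' = 341 × 349/(349 − 5.4) = 341 × 349/343.6 ≈ 346 Hz.

346 Hz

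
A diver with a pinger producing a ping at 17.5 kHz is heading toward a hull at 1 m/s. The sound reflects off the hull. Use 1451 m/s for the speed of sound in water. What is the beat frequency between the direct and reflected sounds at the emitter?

24.1 Hz

The hull receives the sound from a moving source: f₁ = f₀ · v/(v − v_e) = 17.5 × 1451/1450 ≈ 17.5121 kHz.
On the return leg the diver with a pinger is a moving observer: f₂ = f₁ · (v + v_e)/v = 17.5121 × 1452/1451 ≈ 17.5241 kHz.
Equivalently f₂ = f₀ · (v + v_e)/(v − v_e).
Beat against the emitted tone (with f₀ = 17500 Hz): |f₂ − f₀| = 2v_e·f₀/(v − v_e) = 2 × 1 × 17500/1450 ≈ 24.1 Hz.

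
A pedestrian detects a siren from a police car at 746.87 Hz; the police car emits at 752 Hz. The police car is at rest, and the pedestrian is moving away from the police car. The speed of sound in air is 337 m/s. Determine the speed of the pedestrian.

2.30 m/s

f' = f · (v − v_o)/v ⇒ v_o = v · |f'/f − 1|.
v_o = 337 × |746.87/752 − 1| = 337 × 0.006822 ≈ 2.30 m/s.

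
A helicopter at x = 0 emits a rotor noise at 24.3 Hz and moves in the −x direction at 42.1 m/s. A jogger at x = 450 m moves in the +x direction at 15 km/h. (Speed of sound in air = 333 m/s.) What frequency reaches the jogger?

21.3 Hz

15 km/h = 4.167 m/s.
The observer lies on the +x side, so the source is heading away from the observer and the observer is heading away from the source.
With source receding and observer receding, f' = f · (v − v_o)/(v + v_s).
f' = 24.3 × (333 − 4.167)/(333 + 42.1) = 24.3 × 328.83/375.1 ≈ 21.3 Hz.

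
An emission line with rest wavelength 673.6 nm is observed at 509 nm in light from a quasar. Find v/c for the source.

λ'/λ₀ = 0.7556 < 1 (blueshift), so the source is approaching.
λ'/λ₀ = √((1 − β)/(1 + β)) for an approaching source ⇒ β = (1 − r²)/(1 + r²) with r = λ'/λ₀.
β = (1 − 0.5710)/(1 + 0.5710) ≈ 0.273.

0.273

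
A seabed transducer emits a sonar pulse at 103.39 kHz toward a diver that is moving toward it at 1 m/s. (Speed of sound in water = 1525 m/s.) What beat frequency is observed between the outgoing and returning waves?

136 Hz

At the diver (a moving observer), f₁ = f₀ · (v + u)/v = 103.39 × 1526/1525 ≈ 103.4578 kHz.
The reflection then acts as a moving source: f₂ = f₁ · v/(v − u) ≈ 103.5257 kHz.
Beat frequency (with f₀ = 103390 Hz): |f₂ − f₀| = 2u·f₀/(v − u) = 2 × 1 × 103390/1524 ≈ 136 Hz.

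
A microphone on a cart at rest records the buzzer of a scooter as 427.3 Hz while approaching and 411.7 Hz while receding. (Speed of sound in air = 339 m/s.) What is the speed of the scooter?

f₁/f₂ = (v + v_s)/(v − v_s), so v_s = v · (f₁ − f₂)/(f₁ + f₂).
v_s = 339 × (427.3 − 411.7)/(427.3 + 411.7) = 339 × 15.6/839.0 ≈ 6.3 m/s.

6.3 m/s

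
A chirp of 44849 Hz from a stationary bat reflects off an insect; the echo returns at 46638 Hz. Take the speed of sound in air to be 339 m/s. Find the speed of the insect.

Double Doppler shift off a moving reflector: f₂ = f₀ · (v + u)/(v − u) (u > 0 toward emitter).
Rearranging, u = v · (f₂ − f₀)/(f₂ + f₀) = 339 × 1789/91487 ≈ 6.6 m/s.
So the insect is moving at 6.6 m/s toward the emitter.

6.6 m/s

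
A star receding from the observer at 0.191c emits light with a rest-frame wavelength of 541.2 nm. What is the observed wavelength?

656.7 nm

Relativistic Doppler for wavelength: λ' = λ₀ · √((1 + β)/(1 − β)).
λ' = 541.2 × √(1.1910/0.8090) = 541.2 × 1.21334 ≈ 656.7 nm.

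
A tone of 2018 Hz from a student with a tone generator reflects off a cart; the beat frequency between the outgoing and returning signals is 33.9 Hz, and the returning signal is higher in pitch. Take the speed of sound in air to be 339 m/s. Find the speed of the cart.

Double Doppler shift off a moving reflector: f₂ = f₀ · (v + u)/(v − u) (u > 0 toward emitter).
Returning signal is higher, so f₂ = f₀ + Δf = 2018 + 33.9 = 2051.9 Hz.
Rearranging, u = v · (f₂ − f₀)/(f₂ + f₀) = 339 × 33.9/4069.9 ≈ 2.82 m/s.
So the cart is moving at 2.82 m/s toward the emitter.

2.82 m/s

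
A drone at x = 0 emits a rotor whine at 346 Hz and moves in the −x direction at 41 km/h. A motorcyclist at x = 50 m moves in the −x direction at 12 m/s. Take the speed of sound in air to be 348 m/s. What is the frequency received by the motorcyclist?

41 km/h = 11.39 m/s.
The observer lies on the +x side, so the source is heading away from the observer and the observer is heading toward the source.
With source receding and observer approaching, f' = f · (v + v_o)/(v + v_s).
f' = 346 × (348 + 12)/(348 + 11.39) = 346 × 360/359.39 ≈ 347 Hz.

347 Hz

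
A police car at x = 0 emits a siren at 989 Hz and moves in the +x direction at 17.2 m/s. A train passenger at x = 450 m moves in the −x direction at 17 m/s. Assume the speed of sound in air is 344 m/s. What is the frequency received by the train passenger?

1092 Hz

The observer lies on the +x side, so the source is heading toward the observer and the observer is heading toward the source.
Both move, so f' = f · (v + v_o)/(v − v_s).
f' = 989 × (344 + 17)/(344 − 17.2) = 989 × 361/326.8 ≈ 1092 Hz.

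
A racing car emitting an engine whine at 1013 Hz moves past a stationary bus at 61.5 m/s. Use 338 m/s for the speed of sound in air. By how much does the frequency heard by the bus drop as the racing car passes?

381 Hz

Approaching: f₁ = f · v/(v − v_s) = 1013 × 338/276.5 ≈ 1238 Hz.
Receding: f₂ = f · v/(v + v_s) = 1013 × 338/399.5 ≈ 857 Hz.
Drop: f₁ − f₂ = 2f·v·v_s/(v² − v_s²) = 2 × 1013 × 338 × 61.5/(338² − 61.5²) ≈ 381 Hz.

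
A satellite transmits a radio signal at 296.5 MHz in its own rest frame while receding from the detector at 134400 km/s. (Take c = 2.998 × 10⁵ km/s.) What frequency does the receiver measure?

β = v/c = 134400/299800 = 0.4483.
Relativistic Doppler for frequency: f' = f₀ · √((1 − β)/(1 + β)).
f' = 296.5 × √(0.5517/1.4483) = 296.5 × 0.61720 ≈ 183.0 MHz.

183.0 MHz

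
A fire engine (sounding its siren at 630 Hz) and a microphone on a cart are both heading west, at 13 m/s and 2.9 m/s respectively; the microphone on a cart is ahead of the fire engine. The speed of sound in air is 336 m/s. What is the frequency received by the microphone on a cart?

650 Hz

The microphone on a cart is ahead, so the fire engine is moving toward it while the microphone on a cart is moving away from the fire engine.
General Doppler shift: f' = f · (v − v_o)/(v − v_s).
f' = 630 × (336 − 2.9)/(336 − 13) = 630 × 333.1/323 ≈ 650 Hz.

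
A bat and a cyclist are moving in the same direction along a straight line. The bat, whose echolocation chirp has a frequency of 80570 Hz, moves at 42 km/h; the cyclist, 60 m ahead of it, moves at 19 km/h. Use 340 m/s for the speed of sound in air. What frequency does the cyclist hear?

82138 Hz

42 km/h = 11.67 m/s; 19 km/h = 5.278 m/s.
The cyclist is ahead, so the bat is moving toward it while the cyclist is moving away from the bat.
Both move, so f' = f · (v − v_o)/(v − v_s).
f' = 80570 × (340 − 5.278)/(340 − 11.67) = 80570 × 334.72/328.33 ≈ 82138 Hz.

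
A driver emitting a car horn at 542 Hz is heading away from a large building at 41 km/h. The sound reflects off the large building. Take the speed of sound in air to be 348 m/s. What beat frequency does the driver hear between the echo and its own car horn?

41 km/h = 11.39 m/s.
The large building receives the sound from a moving source: f₁ = f₀ · v/(v + v_e) = 542 × 348/359.39 ≈ 524.8 Hz.
On the return leg the driver is a moving observer: f₂ = f₁ · (v − v_e)/v = 524.8 × 336.61/348 ≈ 507.6 Hz.
Equivalently f₂ = f₀ · (v − v_e)/(v + v_e).
Beat against the emitted tone: |f₂ − f₀| = 2v_e·f₀/(v + v_e) = 2 × 11.39 × 542/359.39 ≈ 34.4 Hz.

34.4 Hz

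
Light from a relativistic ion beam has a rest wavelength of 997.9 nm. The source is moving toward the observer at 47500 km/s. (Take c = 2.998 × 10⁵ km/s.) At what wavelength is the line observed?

850.5 nm

β = v/c = 47500/299800 = 0.1584.
Relativistic Doppler for wavelength: λ' = λ₀ · √((1 − β)/(1 + β)).
λ' = 997.9 × √(0.8416/1.1584) = 997.9 × 0.85233 ≈ 850.5 nm.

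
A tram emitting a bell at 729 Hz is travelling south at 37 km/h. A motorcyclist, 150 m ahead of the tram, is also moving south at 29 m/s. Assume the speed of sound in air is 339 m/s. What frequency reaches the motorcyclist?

37 km/h = 10.28 m/s.
The motorcyclist is ahead, so the tram is moving toward it while the motorcyclist is moving away from the tram.
With source approaching and observer receding, f' = f · (v − v_o)/(v − v_s).
f' = 729 × (339 − 29)/(339 − 10.28) = 729 × 310/328.72 ≈ 687 Hz.

687 Hz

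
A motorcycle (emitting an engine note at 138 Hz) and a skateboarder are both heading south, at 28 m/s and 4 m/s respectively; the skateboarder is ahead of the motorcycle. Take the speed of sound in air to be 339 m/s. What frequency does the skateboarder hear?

149 Hz

The skateboarder is ahead, so the motorcycle is moving toward it while the skateboarder is moving away from the motorcycle.
General Doppler shift: f' = f · (v − v_o)/(v − v_s).
f' = 138 × (339 − 4)/(339 − 28) = 138 × 335/311 ≈ 149 Hz.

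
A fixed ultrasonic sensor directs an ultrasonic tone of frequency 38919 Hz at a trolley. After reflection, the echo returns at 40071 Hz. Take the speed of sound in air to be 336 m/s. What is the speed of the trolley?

Double Doppler shift off a moving reflector: f₂ = f₀ · (v + u)/(v − u) (u > 0 toward emitter).
Rearranging, u = v · (f₂ − f₀)/(f₂ + f₀) = 336 × 1152/78990 ≈ 4.9 m/s.
So the trolley is moving at 4.9 m/s toward the emitter.

4.9 m/s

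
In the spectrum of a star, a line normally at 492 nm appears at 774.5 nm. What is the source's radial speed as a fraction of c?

0.425

λ'/λ₀ = 1.5742 > 1 (redshift), so the source is receding.
λ'/λ₀ = √((1 + β)/(1 − β)) for a receding source ⇒ β = (r² − 1)/(r² + 1) with r = λ'/λ₀.
β = (2.4781 − 1)/(2.4781 + 1) ≈ 0.425.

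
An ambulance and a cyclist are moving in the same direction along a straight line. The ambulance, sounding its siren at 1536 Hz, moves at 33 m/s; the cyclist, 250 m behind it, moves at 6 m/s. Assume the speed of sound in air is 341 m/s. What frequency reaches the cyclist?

The cyclist is behind, so the ambulance is moving away from it while the cyclist is moving toward the ambulance.
General Doppler shift: f' = f · (v + v_o)/(v + v_s).
f' = 1536 × (341 + 6)/(341 + 33) = 1536 × 347/374 ≈ 1425 Hz.

1425 Hz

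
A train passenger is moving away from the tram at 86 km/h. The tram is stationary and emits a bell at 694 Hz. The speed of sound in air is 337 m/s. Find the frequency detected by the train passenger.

86 km/h = 23.89 m/s.
Moving observer, stationary source: f' = f · (v − v_o)/v.
f' = 694 × (337 − 23.89)/337 = 694 × 313.11/337 ≈ 645 Hz.

645 Hz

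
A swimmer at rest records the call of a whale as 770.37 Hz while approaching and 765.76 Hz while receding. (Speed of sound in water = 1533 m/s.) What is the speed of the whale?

f₁/f₂ = (v + v_s)/(v − v_s), so v_s = v · (f₁ − f₂)/(f₁ + f₂).
v_s = 1533 × (770.37 − 765.76)/(770.37 + 765.76) = 1533 × 4.61/1536.13 ≈ 4.6 m/s.

4.6 m/s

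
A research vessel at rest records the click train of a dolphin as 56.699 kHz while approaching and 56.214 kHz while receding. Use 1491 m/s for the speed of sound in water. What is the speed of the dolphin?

f₁/f₂ = (v + v_s)/(v − v_s), so v_s = v · (f₁ − f₂)/(f₁ + f₂).
v_s = 1491 × (56.699 − 56.214)/(56.699 + 56.214) = 1491 × 0.485/112.913 ≈ 6.4 m/s.

6.4 m/s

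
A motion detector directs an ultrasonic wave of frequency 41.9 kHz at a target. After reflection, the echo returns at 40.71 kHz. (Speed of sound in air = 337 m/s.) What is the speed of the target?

Double Doppler shift off a moving reflector: f₂ = f₀ · (v + u)/(v − u) (u > 0 toward emitter).
Rearranging, u = v · (f₂ − f₀)/(f₂ + f₀) = 337 × -1.19/82.61 ≈ -4.9 m/s.
So the target is moving at 4.9 m/s away from the emitter.

4.9 m/s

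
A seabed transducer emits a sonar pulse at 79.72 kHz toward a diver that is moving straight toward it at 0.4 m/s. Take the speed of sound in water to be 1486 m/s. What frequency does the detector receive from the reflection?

At the diver (a moving observer), f₁ = f₀ · (v + u)/v = 79.72 × 1486.4/1486 ≈ 79.7 kHz.
The reflection then acts as a moving source: f₂ = f₁ · v/(v − u) ≈ 79.8 kHz.
Equivalently f₂ = f₀ · (v + u)/(v − u).

79.8 kHz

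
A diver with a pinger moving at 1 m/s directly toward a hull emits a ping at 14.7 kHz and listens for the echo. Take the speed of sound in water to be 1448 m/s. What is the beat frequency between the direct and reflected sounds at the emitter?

20.3 Hz

The hull receives the sound from a moving source: f₁ = f₀ · v/(v − v_e) = 14.7 × 1448/1447 ≈ 14.7102 kHz.
On the return leg the diver with a pinger is a moving observer: f₂ = f₁ · (v + v_e)/v = 14.7102 × 1449/1448 ≈ 14.7203 kHz.
Beat against the emitted tone (with f₀ = 14700 Hz): |f₂ − f₀| = 2v_e·f₀/(v − v_e) = 2 × 1 × 14700/1447 ≈ 20.3 Hz.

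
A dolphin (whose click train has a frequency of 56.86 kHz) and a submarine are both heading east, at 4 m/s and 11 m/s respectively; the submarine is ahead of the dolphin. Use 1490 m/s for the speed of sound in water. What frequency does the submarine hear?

The submarine is ahead, so the dolphin is moving toward it while the submarine is moving away from the dolphin.
General Doppler shift: f' = f · (v − v_o)/(v − v_s).
f' = 56.86 × (1490 − 11)/(1490 − 4) = 56.86 × 1479/1486 ≈ 56.6 kHz.

56.6 kHz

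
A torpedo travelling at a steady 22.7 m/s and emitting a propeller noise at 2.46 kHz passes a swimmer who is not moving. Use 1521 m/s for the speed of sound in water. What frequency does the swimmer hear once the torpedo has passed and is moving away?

Receding: f₂ = f · v/(v + v_s) = 2.46 × 1521/1543.7 ≈ 2.42 kHz.

2.42 kHz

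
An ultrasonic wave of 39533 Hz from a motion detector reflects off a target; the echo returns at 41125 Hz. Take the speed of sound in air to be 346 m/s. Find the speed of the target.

Double Doppler shift off a moving reflector: f₂ = f₀ · (v + u)/(v − u) (u > 0 toward emitter).
Rearranging, u = v · (f₂ − f₀)/(f₂ + f₀) = 346 × 1592/80658 ≈ 6.8 m/s.
So the target is moving at 6.8 m/s toward the emitter.

6.8 m/s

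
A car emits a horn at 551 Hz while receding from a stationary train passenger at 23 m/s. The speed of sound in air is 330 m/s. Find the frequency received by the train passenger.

515 Hz

With the source moving away from a stationary observer, f' = f · v/(v + v_s).
f' = 551 × 330/(330 + 23) = 551 × 330/353 ≈ 515 Hz.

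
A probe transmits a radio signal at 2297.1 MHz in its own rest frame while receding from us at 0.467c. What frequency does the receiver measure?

Relativistic Doppler for frequency: f' = f₀ · √((1 − β)/(1 + β)).
f' = 2297.1 × √(0.5330/1.4670) = 2297.1 × 0.60277 ≈ 1384.6 MHz.

1384.6 MHz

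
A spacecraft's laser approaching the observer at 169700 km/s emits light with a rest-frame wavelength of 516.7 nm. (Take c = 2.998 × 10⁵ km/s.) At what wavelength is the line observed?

β = v/c = 169700/299800 = 0.5660.
Relativistic Doppler for wavelength: λ' = λ₀ · √((1 − β)/(1 + β)).
λ' = 516.7 × √(0.4340/1.5660) = 516.7 × 0.52641 ≈ 272.0 nm.

272.0 nm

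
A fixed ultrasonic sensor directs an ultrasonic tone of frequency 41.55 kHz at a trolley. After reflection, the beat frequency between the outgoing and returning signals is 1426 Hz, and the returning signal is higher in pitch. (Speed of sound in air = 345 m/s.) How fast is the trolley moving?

5.8 m/s

Double Doppler shift off a moving reflector: f₂ = f₀ · (v + u)/(v − u) (u > 0 toward emitter).
Returning signal is higher, so f₂ = f₀ + Δf = 41550 + 1426 = 42976 Hz.
Rearranging, u = v · (f₂ − f₀)/(f₂ + f₀) = 345 × 1426/84526 ≈ 5.8 m/s.
So the trolley is moving at 5.8 m/s toward the emitter.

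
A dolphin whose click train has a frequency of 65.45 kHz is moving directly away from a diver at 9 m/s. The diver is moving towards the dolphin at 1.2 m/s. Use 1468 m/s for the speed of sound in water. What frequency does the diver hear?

Both move, so f' = f · (v + v_o)/(v + v_s).
f' = 65.45 × (1468 + 1.2)/(1468 + 9) = 65.45 × 1469.2/1477 ≈ 65.1 kHz.

65.1 kHz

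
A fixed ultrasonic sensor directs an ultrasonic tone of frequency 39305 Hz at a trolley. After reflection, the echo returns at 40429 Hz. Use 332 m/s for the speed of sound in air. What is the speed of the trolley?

Double Doppler shift off a moving reflector: f₂ = f₀ · (v + u)/(v − u) (u > 0 toward emitter).
Rearranging, u = v · (f₂ − f₀)/(f₂ + f₀) = 332 × 1124/79734 ≈ 4.7 m/s.
So the trolley is moving at 4.7 m/s toward the emitter.

4.7 m/s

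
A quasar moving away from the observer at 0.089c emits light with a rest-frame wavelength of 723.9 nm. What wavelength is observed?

791.5 nm

Relativistic Doppler for wavelength: λ' = λ₀ · √((1 + β)/(1 − β)).
λ' = 723.9 × √(1.0890/0.9110) = 723.9 × 1.09334 ≈ 791.5 nm.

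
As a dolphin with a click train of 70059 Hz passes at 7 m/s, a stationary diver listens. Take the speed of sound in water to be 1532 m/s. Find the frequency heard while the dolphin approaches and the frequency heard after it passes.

70381 Hz approaching; 69740 Hz receding

Approaching: f₁ = f · v/(v − v_s) = 70059 × 1532/1525 ≈ 70381 Hz.
Receding: f₂ = f · v/(v + v_s) = 70059 × 1532/1539 ≈ 69740 Hz.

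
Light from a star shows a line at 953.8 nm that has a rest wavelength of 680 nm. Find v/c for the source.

λ'/λ₀ = 1.4026 > 1 (redshift), so the source is receding.
λ'/λ₀ = √((1 + β)/(1 − β)) for a receding source ⇒ β = (r² − 1)/(r² + 1) with r = λ'/λ₀.
β = (1.9674 − 1)/(1.9674 + 1) ≈ 0.326.

0.326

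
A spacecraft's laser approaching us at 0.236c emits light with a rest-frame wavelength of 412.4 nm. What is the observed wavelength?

Relativistic Doppler for wavelength: λ' = λ₀ · √((1 − β)/(1 + β)).
λ' = 412.4 × √(0.7640/1.2360) = 412.4 × 0.78621 ≈ 324.2 nm.

324.2 nm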